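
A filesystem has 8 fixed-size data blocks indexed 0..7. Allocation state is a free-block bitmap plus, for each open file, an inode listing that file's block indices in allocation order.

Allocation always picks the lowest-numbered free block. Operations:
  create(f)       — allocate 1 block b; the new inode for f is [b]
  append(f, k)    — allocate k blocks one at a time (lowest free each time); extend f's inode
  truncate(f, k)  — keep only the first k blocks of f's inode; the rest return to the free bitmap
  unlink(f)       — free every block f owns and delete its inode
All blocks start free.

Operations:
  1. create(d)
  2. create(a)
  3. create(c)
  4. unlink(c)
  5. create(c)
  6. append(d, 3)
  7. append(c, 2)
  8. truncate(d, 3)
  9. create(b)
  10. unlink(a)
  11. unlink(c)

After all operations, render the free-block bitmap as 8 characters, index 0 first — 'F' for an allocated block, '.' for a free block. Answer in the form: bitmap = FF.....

bitmap = F..FFF..

[1] create(d) — d=0 (map F.......)
[2] create(a) — a=1 d=0 (map FF......)
[3] create(c) — a=1 c=2 d=0 (map FFF.....)
[4] unlink(c) — a=1 d=0 (map FF......)
[5] create(c) — a=1 c=2 d=0 (map FFF.....)
[6] append(d, 3) — a=1 c=2 d=0,3,4,5 (map FFFFFF..)
[7] append(c, 2) — a=1 c=2,6,7 d=0,3,4,5 (map FFFFFFFF)
[8] truncate(d, 3) — a=1 c=2,6,7 d=0,3,4 (map FFFFF.FF)
[9] create(b) — a=1 b=5 c=2,6,7 d=0,3,4 (map FFFFFFFF)
[10] unlink(a) — b=5 c=2,6,7 d=0,3,4 (map F.FFFFFF)
[11] unlink(c) — b=5 d=0,3,4 (map F..FFF..)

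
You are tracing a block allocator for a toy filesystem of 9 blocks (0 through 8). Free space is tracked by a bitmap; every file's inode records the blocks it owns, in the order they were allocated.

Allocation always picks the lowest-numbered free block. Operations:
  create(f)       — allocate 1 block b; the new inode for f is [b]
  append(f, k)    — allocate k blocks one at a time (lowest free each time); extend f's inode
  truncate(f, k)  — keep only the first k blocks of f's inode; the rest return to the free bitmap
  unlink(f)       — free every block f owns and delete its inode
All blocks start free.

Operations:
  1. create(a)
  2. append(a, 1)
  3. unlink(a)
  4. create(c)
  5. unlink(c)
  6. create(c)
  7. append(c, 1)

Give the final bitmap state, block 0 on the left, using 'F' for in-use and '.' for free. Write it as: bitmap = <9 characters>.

create(a): bitmap=F........ | a=[0]
append(a, 1): bitmap=FF....... | a=[0, 1]
unlink(a): bitmap=......... | 
create(c): bitmap=F........ | c=[0]
unlink(c): bitmap=......... | 
create(c): bitmap=F........ | c=[0]
append(c, 1): bitmap=FF....... | c=[0, 1]

bitmap = FF.......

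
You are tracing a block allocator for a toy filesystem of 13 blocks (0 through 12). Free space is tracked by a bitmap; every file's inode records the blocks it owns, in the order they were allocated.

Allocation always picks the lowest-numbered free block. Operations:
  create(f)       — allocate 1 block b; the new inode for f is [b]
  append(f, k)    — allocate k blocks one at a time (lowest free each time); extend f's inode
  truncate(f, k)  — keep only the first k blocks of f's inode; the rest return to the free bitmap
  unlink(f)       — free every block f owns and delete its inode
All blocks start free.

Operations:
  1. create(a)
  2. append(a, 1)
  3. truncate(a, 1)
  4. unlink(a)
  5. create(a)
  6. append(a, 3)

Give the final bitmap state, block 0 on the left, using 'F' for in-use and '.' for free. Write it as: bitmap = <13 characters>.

bitmap = FFFF.........

after create(a) → a:[0]  free=[F............]
after append(a, 1) → a:[0, 1]  free=[FF...........]
after truncate(a, 1) → a:[0]  free=[F............]
after unlink(a) →   free=[.............]
after create(a) → a:[0]  free=[F............]
after append(a, 3) → a:[0, 1, 2, 3]  free=[FFFF.........]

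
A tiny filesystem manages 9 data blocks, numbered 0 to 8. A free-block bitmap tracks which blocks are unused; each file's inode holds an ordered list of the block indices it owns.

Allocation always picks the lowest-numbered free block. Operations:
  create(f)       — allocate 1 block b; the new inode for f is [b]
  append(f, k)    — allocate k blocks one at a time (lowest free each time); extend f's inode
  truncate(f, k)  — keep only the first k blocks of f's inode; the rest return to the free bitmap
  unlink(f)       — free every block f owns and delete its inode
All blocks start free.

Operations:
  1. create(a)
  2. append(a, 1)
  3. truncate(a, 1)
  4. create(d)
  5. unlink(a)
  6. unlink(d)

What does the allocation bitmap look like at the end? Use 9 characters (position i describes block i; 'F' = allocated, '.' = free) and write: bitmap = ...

  1. create(a)  ⇒  F........  {a→[0]}
  2. append(a, 1)  ⇒  FF.......  {a→[0, 1]}
  3. truncate(a, 1)  ⇒  F........  {a→[0]}
  4. create(d)  ⇒  FF.......  {a→[0]; d→[1]}
  5. unlink(a)  ⇒  .F.......  {d→[1]}
  6. unlink(d)  ⇒  .........  {}

bitmap = .........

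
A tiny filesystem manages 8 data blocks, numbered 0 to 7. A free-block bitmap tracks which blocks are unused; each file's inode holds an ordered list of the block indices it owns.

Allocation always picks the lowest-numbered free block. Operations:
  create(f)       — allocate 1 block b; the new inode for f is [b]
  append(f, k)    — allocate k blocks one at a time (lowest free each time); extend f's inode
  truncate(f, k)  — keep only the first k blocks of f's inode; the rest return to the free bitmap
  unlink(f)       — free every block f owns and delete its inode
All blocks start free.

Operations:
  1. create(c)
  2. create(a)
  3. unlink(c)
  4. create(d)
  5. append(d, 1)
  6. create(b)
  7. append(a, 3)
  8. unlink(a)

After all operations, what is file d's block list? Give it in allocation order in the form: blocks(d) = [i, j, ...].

blocks(d) = [0, 2]

after create(c) → c:[0]  free=[F.......]
after create(a) → a:[1], c:[0]  free=[FF......]
after unlink(c) → a:[1]  free=[.F......]
after create(d) → a:[1], d:[0]  free=[FF......]
after append(d, 1) → a:[1], d:[0, 2]  free=[FFF.....]
after create(b) → a:[1], b:[3], d:[0, 2]  free=[FFFF....]
after append(a, 3) → a:[1, 4, 5, 6], b:[3], d:[0, 2]  free=[FFFFFFF.]
after unlink(a) → b:[3], d:[0, 2]  free=[F.FF....]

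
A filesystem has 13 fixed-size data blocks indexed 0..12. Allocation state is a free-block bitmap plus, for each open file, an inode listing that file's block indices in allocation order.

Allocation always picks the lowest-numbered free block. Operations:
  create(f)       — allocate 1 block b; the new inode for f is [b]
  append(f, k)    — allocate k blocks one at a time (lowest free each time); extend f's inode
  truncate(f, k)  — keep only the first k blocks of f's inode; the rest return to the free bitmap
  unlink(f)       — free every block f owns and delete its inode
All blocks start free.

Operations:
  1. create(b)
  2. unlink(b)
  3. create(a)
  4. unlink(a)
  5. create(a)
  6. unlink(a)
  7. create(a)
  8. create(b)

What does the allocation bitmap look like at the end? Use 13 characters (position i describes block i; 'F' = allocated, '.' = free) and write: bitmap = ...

bitmap = FF...........

  1. create(b)  ⇒  F............  {b→[0]}
  2. unlink(b)  ⇒  .............  {}
  3. create(a)  ⇒  F............  {a→[0]}
  4. unlink(a)  ⇒  .............  {}
  5. create(a)  ⇒  F............  {a→[0]}
  6. unlink(a)  ⇒  .............  {}
  7. create(a)  ⇒  F............  {a→[0]}
  8. create(b)  ⇒  FF...........  {a→[0]; b→[1]}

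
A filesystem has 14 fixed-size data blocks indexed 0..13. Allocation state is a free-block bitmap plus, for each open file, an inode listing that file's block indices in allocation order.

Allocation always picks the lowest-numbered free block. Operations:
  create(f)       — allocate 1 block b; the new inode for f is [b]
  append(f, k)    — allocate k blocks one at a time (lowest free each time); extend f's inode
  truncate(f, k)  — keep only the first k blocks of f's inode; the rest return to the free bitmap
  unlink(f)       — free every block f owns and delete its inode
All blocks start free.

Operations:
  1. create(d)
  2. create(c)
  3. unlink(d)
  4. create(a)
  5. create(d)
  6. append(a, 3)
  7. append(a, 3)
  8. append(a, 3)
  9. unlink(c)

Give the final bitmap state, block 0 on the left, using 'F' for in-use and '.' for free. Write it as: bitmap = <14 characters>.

create(d): bitmap=F............. | d=[0]
create(c): bitmap=FF............ | c=[1] d=[0]
unlink(d): bitmap=.F............ | c=[1]
create(a): bitmap=FF............ | a=[0] c=[1]
create(d): bitmap=FFF........... | a=[0] c=[1] d=[2]
append(a, 3): bitmap=FFFFFF........ | a=[0, 3, 4, 5] c=[1] d=[2]
append(a, 3): bitmap=FFFFFFFFF..... | a=[0, 3, 4, 5, 6, 7, 8] c=[1] d=[2]
append(a, 3): bitmap=FFFFFFFFFFFF.. | a=[0, 3, 4, 5, 6, 7, 8, 9, 10, 11] c=[1] d=[2]
unlink(c): bitmap=F.FFFFFFFFFF.. | a=[0, 3, 4, 5, 6, 7, 8, 9, 10, 11] d=[2]

bitmap = F.FFFFFFFFFF..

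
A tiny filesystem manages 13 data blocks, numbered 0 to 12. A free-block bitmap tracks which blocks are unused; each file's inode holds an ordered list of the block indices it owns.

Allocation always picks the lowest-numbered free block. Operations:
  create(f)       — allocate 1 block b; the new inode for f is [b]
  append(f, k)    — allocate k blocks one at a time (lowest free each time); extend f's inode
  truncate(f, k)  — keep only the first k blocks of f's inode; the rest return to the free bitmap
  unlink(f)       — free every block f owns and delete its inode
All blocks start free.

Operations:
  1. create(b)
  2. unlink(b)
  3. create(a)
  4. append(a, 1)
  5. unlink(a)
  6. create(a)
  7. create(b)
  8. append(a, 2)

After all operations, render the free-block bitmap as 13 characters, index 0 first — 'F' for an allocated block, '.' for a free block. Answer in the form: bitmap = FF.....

create(b): bitmap=F............ | b=[0]
unlink(b): bitmap=............. | 
create(a): bitmap=F............ | a=[0]
append(a, 1): bitmap=FF........... | a=[0, 1]
unlink(a): bitmap=............. | 
create(a): bitmap=F............ | a=[0]
create(b): bitmap=FF........... | a=[0] b=[1]
append(a, 2): bitmap=FFFF......... | a=[0, 2, 3] b=[1]

bitmap = FFFF.........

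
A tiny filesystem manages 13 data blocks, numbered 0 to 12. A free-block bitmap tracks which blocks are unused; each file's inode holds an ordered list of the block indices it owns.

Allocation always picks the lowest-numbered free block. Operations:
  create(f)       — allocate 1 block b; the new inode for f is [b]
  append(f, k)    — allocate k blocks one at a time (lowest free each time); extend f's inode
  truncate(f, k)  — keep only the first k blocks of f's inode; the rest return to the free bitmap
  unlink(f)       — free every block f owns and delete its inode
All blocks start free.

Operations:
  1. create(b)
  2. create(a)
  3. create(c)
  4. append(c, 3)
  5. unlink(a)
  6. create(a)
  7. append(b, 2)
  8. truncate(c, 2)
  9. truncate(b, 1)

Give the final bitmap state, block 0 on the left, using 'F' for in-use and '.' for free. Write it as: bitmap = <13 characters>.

create(b): bitmap=F............ | b=[0]
create(a): bitmap=FF........... | a=[1] b=[0]
create(c): bitmap=FFF.......... | a=[1] b=[0] c=[2]
append(c, 3): bitmap=FFFFFF....... | a=[1] b=[0] c=[2, 3, 4, 5]
unlink(a): bitmap=F.FFFF....... | b=[0] c=[2, 3, 4, 5]
create(a): bitmap=FFFFFF....... | a=[1] b=[0] c=[2, 3, 4, 5]
append(b, 2): bitmap=FFFFFFFF..... | a=[1] b=[0, 6, 7] c=[2, 3, 4, 5]
truncate(c, 2): bitmap=FFFF..FF..... | a=[1] b=[0, 6, 7] c=[2, 3]
truncate(b, 1): bitmap=FFFF......... | a=[1] b=[0] c=[2, 3]

bitmap = FFFF.........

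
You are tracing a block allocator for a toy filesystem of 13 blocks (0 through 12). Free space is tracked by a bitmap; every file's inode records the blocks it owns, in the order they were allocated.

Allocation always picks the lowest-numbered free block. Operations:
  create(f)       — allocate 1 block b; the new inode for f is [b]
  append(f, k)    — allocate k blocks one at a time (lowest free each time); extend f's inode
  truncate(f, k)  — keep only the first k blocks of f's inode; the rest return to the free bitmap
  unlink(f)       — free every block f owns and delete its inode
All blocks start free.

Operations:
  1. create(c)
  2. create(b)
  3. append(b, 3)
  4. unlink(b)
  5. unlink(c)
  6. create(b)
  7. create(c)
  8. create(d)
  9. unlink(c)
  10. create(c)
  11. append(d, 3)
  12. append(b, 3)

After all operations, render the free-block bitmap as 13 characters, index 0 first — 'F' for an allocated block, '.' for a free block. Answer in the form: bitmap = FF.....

bitmap = FFFFFFFFF....

create(c): bitmap=F............ | c=[0]
create(b): bitmap=FF........... | b=[1] c=[0]
append(b, 3): bitmap=FFFFF........ | b=[1, 2, 3, 4] c=[0]
unlink(b): bitmap=F............ | c=[0]
unlink(c): bitmap=............. | 
create(b): bitmap=F............ | b=[0]
create(c): bitmap=FF........... | b=[0] c=[1]
create(d): bitmap=FFF.......... | b=[0] c=[1] d=[2]
unlink(c): bitmap=F.F.......... | b=[0] d=[2]
create(c): bitmap=FFF.......... | b=[0] c=[1] d=[2]
append(d, 3): bitmap=FFFFFF....... | b=[0] c=[1] d=[2, 3, 4, 5]
append(b, 3): bitmap=FFFFFFFFF.... | b=[0, 6, 7, 8] c=[1] d=[2, 3, 4, 5]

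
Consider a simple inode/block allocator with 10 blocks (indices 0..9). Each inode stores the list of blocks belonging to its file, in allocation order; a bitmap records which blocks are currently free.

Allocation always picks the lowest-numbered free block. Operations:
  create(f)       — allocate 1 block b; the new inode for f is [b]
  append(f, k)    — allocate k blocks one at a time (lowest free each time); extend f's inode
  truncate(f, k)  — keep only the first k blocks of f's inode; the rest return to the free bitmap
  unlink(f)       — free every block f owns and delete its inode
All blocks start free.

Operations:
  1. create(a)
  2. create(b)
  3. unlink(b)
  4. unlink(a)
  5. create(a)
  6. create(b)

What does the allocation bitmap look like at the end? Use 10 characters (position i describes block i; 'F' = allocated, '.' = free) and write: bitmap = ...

bitmap = FF........

  1. create(a)  ⇒  F.........  {a→[0]}
  2. create(b)  ⇒  FF........  {a→[0]; b→[1]}
  3. unlink(b)  ⇒  F.........  {a→[0]}
  4. unlink(a)  ⇒  ..........  {}
  5. create(a)  ⇒  F.........  {a→[0]}
  6. create(b)  ⇒  FF........  {a→[0]; b→[1]}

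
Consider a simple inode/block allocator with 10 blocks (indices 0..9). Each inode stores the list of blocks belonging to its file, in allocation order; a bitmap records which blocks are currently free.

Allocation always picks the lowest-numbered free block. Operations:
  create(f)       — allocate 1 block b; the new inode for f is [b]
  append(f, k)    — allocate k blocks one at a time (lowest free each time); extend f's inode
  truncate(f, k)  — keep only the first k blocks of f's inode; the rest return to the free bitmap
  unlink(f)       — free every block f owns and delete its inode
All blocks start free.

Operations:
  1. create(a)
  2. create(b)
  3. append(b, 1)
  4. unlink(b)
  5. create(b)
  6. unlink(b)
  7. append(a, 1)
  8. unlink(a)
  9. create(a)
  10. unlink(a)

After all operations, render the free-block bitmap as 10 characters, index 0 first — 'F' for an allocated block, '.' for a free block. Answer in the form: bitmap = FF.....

bitmap = ..........

create(a): bitmap=F......... | a=[0]
create(b): bitmap=FF........ | a=[0] b=[1]
append(b, 1): bitmap=FFF....... | a=[0] b=[1, 2]
unlink(b): bitmap=F......... | a=[0]
create(b): bitmap=FF........ | a=[0] b=[1]
unlink(b): bitmap=F......... | a=[0]
append(a, 1): bitmap=FF........ | a=[0, 1]
unlink(a): bitmap=.......... | 
create(a): bitmap=F......... | a=[0]
unlink(a): bitmap=.......... | 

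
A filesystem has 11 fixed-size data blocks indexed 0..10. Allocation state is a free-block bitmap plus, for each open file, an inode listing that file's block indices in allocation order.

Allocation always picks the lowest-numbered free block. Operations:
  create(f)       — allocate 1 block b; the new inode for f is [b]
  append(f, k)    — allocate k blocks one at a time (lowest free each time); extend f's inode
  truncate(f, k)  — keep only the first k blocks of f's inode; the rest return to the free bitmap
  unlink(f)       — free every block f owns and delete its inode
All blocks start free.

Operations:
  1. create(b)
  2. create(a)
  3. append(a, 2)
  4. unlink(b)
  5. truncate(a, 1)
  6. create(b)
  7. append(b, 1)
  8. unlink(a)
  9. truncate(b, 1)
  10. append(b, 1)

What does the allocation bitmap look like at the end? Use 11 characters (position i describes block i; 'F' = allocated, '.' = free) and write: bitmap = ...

[1] create(b) — b=0 (map F..........)
[2] create(a) — a=1 b=0 (map FF.........)
[3] append(a, 2) — a=1,2,3 b=0 (map FFFF.......)
[4] unlink(b) — a=1,2,3 (map .FFF.......)
[5] truncate(a, 1) — a=1 (map .F.........)
[6] create(b) — a=1 b=0 (map FF.........)
[7] append(b, 1) — a=1 b=0,2 (map FFF........)
[8] unlink(a) — b=0,2 (map F.F........)
[9] truncate(b, 1) — b=0 (map F..........)
[10] append(b, 1) — b=0,1 (map FF.........)

bitmap = FF.........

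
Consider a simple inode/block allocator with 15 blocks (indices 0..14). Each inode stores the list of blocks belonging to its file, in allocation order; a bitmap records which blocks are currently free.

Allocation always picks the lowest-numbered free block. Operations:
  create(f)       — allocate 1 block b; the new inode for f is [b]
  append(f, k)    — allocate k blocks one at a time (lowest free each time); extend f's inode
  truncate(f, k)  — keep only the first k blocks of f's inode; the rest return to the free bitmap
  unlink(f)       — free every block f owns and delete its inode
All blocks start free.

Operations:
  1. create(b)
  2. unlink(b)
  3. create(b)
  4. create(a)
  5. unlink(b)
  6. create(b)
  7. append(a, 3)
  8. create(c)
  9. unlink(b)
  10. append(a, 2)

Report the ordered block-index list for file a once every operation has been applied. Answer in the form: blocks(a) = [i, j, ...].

blocks(a) = [1, 2, 3, 4, 0, 6]

create(b): bitmap=F.............. | b=[0]
unlink(b): bitmap=............... | 
create(b): bitmap=F.............. | b=[0]
create(a): bitmap=FF............. | a=[1] b=[0]
unlink(b): bitmap=.F............. | a=[1]
create(b): bitmap=FF............. | a=[1] b=[0]
append(a, 3): bitmap=FFFFF.......... | a=[1, 2, 3, 4] b=[0]
create(c): bitmap=FFFFFF......... | a=[1, 2, 3, 4] b=[0] c=[5]
unlink(b): bitmap=.FFFFF......... | a=[1, 2, 3, 4] c=[5]
append(a, 2): bitmap=FFFFFFF........ | a=[1, 2, 3, 4, 0, 6] c=[5]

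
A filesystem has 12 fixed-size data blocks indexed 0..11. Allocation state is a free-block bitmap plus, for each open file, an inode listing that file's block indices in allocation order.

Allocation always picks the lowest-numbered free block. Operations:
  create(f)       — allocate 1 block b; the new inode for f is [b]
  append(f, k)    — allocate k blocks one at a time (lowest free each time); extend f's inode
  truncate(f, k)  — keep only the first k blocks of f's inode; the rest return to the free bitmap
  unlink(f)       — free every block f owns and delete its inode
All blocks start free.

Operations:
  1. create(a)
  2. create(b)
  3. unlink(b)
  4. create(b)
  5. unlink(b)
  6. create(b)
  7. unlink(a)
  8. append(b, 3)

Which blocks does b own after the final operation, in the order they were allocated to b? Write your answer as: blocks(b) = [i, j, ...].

after create(a) → a:[0]  free=[F...........]
after create(b) → a:[0], b:[1]  free=[FF..........]
after unlink(b) → a:[0]  free=[F...........]
after create(b) → a:[0], b:[1]  free=[FF..........]
after unlink(b) → a:[0]  free=[F...........]
after create(b) → a:[0], b:[1]  free=[FF..........]
after unlink(a) → b:[1]  free=[.F..........]
after append(b, 3) → b:[1, 0, 2, 3]  free=[FFFF........]

blocks(b) = [1, 0, 2, 3]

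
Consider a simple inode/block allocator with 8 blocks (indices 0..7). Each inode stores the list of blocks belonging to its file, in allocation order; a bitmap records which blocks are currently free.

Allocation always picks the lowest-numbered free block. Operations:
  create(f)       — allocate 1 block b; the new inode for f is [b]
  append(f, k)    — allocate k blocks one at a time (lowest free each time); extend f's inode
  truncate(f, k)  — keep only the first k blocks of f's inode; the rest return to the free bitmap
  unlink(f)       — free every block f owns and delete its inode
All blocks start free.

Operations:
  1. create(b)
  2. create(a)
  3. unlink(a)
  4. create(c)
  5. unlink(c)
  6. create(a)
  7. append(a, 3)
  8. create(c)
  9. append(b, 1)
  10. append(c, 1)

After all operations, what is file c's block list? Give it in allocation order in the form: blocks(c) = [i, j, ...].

blocks(c) = [5, 7]

after create(b) → b:[0]  free=[F.......]
after create(a) → a:[1], b:[0]  free=[FF......]
after unlink(a) → b:[0]  free=[F.......]
after create(c) → b:[0], c:[1]  free=[FF......]
after unlink(c) → b:[0]  free=[F.......]
after create(a) → a:[1], b:[0]  free=[FF......]
after append(a, 3) → a:[1, 2, 3, 4], b:[0]  free=[FFFFF...]
after create(c) → a:[1, 2, 3, 4], b:[0], c:[5]  free=[FFFFFF..]
after append(b, 1) → a:[1, 2, 3, 4], b:[0, 6], c:[5]  free=[FFFFFFF.]
after append(c, 1) → a:[1, 2, 3, 4], b:[0, 6], c:[5, 7]  free=[FFFFFFFF]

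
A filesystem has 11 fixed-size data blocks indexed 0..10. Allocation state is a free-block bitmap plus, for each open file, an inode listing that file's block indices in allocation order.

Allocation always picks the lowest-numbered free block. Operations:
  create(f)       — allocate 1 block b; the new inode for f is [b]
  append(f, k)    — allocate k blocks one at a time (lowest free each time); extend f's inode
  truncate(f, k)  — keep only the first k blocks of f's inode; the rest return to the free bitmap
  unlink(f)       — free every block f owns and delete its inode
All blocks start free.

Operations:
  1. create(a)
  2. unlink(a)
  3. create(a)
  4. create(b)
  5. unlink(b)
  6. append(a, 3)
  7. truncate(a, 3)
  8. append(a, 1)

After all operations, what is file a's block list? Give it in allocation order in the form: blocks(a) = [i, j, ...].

after create(a) → a:[0]  free=[F..........]
after unlink(a) →   free=[...........]
after create(a) → a:[0]  free=[F..........]
after create(b) → a:[0], b:[1]  free=[FF.........]
after unlink(b) → a:[0]  free=[F..........]
after append(a, 3) → a:[0, 1, 2, 3]  free=[FFFF.......]
after truncate(a, 3) → a:[0, 1, 2]  free=[FFF........]
after append(a, 1) → a:[0, 1, 2, 3]  free=[FFFF.......]

blocks(a) = [0, 1, 2, 3]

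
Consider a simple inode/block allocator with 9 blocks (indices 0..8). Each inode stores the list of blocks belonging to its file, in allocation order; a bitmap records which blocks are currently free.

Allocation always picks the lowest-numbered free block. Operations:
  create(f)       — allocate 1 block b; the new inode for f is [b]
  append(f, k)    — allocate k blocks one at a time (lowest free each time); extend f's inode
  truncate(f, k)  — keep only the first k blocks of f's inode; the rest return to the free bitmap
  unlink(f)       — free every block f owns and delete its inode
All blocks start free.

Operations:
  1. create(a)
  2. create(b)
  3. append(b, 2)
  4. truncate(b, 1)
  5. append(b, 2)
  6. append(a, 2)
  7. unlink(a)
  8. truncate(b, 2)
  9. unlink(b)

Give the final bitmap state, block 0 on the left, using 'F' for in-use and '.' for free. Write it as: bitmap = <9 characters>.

  1. create(a)  ⇒  F........  {a→[0]}
  2. create(b)  ⇒  FF.......  {a→[0]; b→[1]}
  3. append(b, 2)  ⇒  FFFF.....  {a→[0]; b→[1, 2, 3]}
  4. truncate(b, 1)  ⇒  FF.......  {a→[0]; b→[1]}
  5. append(b, 2)  ⇒  FFFF.....  {a→[0]; b→[1, 2, 3]}
  6. append(a, 2)  ⇒  FFFFFF...  {a→[0, 4, 5]; b→[1, 2, 3]}
  7. unlink(a)  ⇒  .FFF.....  {b→[1, 2, 3]}
  8. truncate(b, 2)  ⇒  .FF......  {b→[1, 2]}
  9. unlink(b)  ⇒  .........  {}

bitmap = .........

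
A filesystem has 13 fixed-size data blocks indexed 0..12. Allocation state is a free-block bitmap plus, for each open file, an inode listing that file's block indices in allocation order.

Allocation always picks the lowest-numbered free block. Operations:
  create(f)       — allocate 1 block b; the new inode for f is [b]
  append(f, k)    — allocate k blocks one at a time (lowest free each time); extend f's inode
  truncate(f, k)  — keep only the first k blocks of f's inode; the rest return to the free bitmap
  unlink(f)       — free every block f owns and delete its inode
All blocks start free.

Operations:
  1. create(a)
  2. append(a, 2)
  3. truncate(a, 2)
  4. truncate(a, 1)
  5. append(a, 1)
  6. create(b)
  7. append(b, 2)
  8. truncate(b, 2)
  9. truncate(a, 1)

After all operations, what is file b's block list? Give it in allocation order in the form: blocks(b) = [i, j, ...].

  1. create(a)  ⇒  F............  {a→[0]}
  2. append(a, 2)  ⇒  FFF..........  {a→[0, 1, 2]}
  3. truncate(a, 2)  ⇒  FF...........  {a→[0, 1]}
  4. truncate(a, 1)  ⇒  F............  {a→[0]}
  5. append(a, 1)  ⇒  FF...........  {a→[0, 1]}
  6. create(b)  ⇒  FFF..........  {a→[0, 1]; b→[2]}
  7. append(b, 2)  ⇒  FFFFF........  {a→[0, 1]; b→[2, 3, 4]}
  8. truncate(b, 2)  ⇒  FFFF.........  {a→[0, 1]; b→[2, 3]}
  9. truncate(a, 1)  ⇒  F.FF.........  {a→[0]; b→[2, 3]}

blocks(b) = [2, 3]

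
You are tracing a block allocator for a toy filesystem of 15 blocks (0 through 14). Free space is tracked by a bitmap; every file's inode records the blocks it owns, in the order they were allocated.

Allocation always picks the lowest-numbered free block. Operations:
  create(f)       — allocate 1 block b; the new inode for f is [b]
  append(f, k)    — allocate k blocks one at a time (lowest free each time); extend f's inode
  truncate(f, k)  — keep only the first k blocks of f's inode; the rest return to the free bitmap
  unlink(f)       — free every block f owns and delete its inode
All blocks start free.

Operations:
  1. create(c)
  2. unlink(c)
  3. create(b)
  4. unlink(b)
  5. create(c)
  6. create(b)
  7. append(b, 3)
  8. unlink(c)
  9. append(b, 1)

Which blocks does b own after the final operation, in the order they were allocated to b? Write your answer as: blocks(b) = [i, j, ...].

after create(c) → c:[0]  free=[F..............]
after unlink(c) →   free=[...............]
after create(b) → b:[0]  free=[F..............]
after unlink(b) →   free=[...............]
after create(c) → c:[0]  free=[F..............]
after create(b) → b:[1], c:[0]  free=[FF.............]
after append(b, 3) → b:[1, 2, 3, 4], c:[0]  free=[FFFFF..........]
after unlink(c) → b:[1, 2, 3, 4]  free=[.FFFF..........]
after append(b, 1) → b:[1, 2, 3, 4, 0]  free=[FFFFF..........]

blocks(b) = [1, 2, 3, 4, 0]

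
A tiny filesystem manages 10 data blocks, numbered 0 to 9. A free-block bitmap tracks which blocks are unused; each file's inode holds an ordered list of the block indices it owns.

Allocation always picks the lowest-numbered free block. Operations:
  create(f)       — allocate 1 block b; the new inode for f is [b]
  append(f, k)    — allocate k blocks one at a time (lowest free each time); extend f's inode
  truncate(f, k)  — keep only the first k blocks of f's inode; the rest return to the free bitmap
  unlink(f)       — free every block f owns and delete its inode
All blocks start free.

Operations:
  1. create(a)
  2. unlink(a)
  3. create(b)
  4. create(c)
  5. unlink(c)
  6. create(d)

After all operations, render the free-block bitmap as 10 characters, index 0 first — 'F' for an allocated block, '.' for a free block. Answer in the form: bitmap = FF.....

[1] create(a) — a=0 (map F.........)
[2] unlink(a) —  (map ..........)
[3] create(b) — b=0 (map F.........)
[4] create(c) — b=0 c=1 (map FF........)
[5] unlink(c) — b=0 (map F.........)
[6] create(d) — b=0 d=1 (map FF........)

bitmap = FF........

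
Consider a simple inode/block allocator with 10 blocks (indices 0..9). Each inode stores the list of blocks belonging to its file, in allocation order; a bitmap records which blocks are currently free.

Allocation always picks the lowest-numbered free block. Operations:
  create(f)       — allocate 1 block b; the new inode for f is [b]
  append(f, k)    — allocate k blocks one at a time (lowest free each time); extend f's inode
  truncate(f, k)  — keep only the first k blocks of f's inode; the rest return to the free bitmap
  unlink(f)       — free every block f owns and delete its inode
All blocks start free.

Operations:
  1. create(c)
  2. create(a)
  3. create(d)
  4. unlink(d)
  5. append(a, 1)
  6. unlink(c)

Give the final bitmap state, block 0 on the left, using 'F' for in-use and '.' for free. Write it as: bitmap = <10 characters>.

[1] create(c) — c=0 (map F.........)
[2] create(a) — a=1 c=0 (map FF........)
[3] create(d) — a=1 c=0 d=2 (map FFF.......)
[4] unlink(d) — a=1 c=0 (map FF........)
[5] append(a, 1) — a=1,2 c=0 (map FFF.......)
[6] unlink(c) — a=1,2 (map .FF.......)

bitmap = .FF.......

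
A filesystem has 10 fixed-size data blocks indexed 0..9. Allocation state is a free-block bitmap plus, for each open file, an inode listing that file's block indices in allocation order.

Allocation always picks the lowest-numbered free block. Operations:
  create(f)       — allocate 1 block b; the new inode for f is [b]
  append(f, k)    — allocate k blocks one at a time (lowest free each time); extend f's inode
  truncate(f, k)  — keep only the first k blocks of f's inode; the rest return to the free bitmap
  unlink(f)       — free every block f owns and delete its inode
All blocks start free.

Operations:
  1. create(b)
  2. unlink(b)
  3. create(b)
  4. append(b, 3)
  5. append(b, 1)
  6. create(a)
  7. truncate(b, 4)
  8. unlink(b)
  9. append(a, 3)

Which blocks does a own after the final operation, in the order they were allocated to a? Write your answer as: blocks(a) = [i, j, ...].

  1. create(b)  ⇒  F.........  {b→[0]}
  2. unlink(b)  ⇒  ..........  {}
  3. create(b)  ⇒  F.........  {b→[0]}
  4. append(b, 3)  ⇒  FFFF......  {b→[0, 1, 2, 3]}
  5. append(b, 1)  ⇒  FFFFF.....  {b→[0, 1, 2, 3, 4]}
  6. create(a)  ⇒  FFFFFF....  {a→[5]; b→[0, 1, 2, 3, 4]}
  7. truncate(b, 4)  ⇒  FFFF.F....  {a→[5]; b→[0, 1, 2, 3]}
  8. unlink(b)  ⇒  .....F....  {a→[5]}
  9. append(a, 3)  ⇒  FFF..F....  {a→[5, 0, 1, 2]}

blocks(a) = [5, 0, 1, 2]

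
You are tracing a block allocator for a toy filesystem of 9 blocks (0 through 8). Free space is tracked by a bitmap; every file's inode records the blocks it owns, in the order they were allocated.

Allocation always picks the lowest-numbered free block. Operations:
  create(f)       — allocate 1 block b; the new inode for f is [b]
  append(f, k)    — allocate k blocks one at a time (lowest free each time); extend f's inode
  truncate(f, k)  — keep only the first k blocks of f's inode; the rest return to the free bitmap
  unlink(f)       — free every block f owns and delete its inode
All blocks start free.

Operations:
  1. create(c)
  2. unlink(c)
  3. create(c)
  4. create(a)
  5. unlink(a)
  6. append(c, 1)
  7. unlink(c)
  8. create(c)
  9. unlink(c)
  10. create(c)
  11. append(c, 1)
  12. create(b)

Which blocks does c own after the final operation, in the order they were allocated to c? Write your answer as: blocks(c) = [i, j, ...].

blocks(c) = [0, 1]

create(c): bitmap=F........ | c=[0]
unlink(c): bitmap=......... | 
create(c): bitmap=F........ | c=[0]
create(a): bitmap=FF....... | a=[1] c=[0]
unlink(a): bitmap=F........ | c=[0]
append(c, 1): bitmap=FF....... | c=[0, 1]
unlink(c): bitmap=......... | 
create(c): bitmap=F........ | c=[0]
unlink(c): bitmap=......... | 
create(c): bitmap=F........ | c=[0]
append(c, 1): bitmap=FF....... | c=[0, 1]
create(b): bitmap=FFF...... | b=[2] c=[0, 1]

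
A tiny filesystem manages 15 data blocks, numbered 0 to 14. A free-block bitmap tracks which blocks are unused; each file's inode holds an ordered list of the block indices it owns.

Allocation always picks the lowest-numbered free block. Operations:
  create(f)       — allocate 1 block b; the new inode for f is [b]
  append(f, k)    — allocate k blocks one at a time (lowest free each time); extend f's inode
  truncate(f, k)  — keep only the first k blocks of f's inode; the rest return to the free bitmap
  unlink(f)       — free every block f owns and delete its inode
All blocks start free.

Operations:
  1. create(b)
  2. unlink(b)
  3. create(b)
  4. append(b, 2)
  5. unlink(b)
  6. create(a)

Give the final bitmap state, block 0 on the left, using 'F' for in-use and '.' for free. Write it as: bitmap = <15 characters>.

after create(b) → b:[0]  free=[F..............]
after unlink(b) →   free=[...............]
after create(b) → b:[0]  free=[F..............]
after append(b, 2) → b:[0, 1, 2]  free=[FFF............]
after unlink(b) →   free=[...............]
after create(a) → a:[0]  free=[F..............]

bitmap = F..............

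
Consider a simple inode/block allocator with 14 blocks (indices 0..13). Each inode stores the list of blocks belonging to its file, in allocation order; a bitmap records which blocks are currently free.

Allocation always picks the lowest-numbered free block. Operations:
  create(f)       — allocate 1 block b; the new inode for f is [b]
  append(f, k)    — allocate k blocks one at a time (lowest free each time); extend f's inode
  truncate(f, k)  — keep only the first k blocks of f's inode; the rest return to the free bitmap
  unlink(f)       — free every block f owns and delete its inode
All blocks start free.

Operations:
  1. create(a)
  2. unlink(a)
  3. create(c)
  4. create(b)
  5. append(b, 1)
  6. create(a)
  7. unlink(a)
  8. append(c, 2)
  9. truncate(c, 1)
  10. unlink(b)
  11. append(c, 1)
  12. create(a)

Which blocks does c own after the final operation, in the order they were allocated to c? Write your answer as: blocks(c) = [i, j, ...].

blocks(c) = [0, 1]

[1] create(a) — a=0 (map F.............)
[2] unlink(a) —  (map ..............)
[3] create(c) — c=0 (map F.............)
[4] create(b) — b=1 c=0 (map FF............)
[5] append(b, 1) — b=1,2 c=0 (map FFF...........)
[6] create(a) — a=3 b=1,2 c=0 (map FFFF..........)
[7] unlink(a) — b=1,2 c=0 (map FFF...........)
[8] append(c, 2) — b=1,2 c=0,3,4 (map FFFFF.........)
[9] truncate(c, 1) — b=1,2 c=0 (map FFF...........)
[10] unlink(b) — c=0 (map F.............)
[11] append(c, 1) — c=0,1 (map FF............)
[12] create(a) — a=2 c=0,1 (map FFF...........)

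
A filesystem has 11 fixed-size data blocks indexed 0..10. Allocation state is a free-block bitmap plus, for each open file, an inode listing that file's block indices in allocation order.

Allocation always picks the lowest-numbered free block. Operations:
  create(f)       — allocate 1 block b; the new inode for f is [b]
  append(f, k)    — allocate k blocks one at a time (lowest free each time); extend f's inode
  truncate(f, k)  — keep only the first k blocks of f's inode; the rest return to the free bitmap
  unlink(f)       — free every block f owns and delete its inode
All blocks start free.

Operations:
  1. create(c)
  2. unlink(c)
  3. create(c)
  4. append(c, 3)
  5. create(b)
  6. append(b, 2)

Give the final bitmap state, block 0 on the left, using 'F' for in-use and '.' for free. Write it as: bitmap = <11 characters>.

bitmap = FFFFFFF....

create(c): bitmap=F.......... | c=[0]
unlink(c): bitmap=........... | 
create(c): bitmap=F.......... | c=[0]
append(c, 3): bitmap=FFFF....... | c=[0, 1, 2, 3]
create(b): bitmap=FFFFF...... | b=[4] c=[0, 1, 2, 3]
append(b, 2): bitmap=FFFFFFF.... | b=[4, 5, 6] c=[0, 1, 2, 3]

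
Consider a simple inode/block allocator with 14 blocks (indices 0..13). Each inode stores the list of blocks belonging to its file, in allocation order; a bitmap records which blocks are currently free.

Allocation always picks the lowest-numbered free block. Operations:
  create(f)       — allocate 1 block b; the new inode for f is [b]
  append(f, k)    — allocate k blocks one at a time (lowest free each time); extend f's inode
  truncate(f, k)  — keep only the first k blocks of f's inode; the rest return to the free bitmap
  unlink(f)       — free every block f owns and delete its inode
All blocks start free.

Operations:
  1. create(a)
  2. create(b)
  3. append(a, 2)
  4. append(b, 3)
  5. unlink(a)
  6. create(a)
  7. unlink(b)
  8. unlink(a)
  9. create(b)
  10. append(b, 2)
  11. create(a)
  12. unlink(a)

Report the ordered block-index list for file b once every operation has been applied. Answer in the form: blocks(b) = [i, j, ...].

blocks(b) = [0, 1, 2]

  1. create(a)  ⇒  F.............  {a→[0]}
  2. create(b)  ⇒  FF............  {a→[0]; b→[1]}
  3. append(a, 2)  ⇒  FFFF..........  {a→[0, 2, 3]; b→[1]}
  4. append(b, 3)  ⇒  FFFFFFF.......  {a→[0, 2, 3]; b→[1, 4, 5, 6]}
  5. unlink(a)  ⇒  .F..FFF.......  {b→[1, 4, 5, 6]}
  6. create(a)  ⇒  FF..FFF.......  {a→[0]; b→[1, 4, 5, 6]}
  7. unlink(b)  ⇒  F.............  {a→[0]}
  8. unlink(a)  ⇒  ..............  {}
  9. create(b)  ⇒  F.............  {b→[0]}
  10. append(b, 2)  ⇒  FFF...........  {b→[0, 1, 2]}
  11. create(a)  ⇒  FFFF..........  {a→[3]; b→[0, 1, 2]}
  12. unlink(a)  ⇒  FFF...........  {b→[0, 1, 2]}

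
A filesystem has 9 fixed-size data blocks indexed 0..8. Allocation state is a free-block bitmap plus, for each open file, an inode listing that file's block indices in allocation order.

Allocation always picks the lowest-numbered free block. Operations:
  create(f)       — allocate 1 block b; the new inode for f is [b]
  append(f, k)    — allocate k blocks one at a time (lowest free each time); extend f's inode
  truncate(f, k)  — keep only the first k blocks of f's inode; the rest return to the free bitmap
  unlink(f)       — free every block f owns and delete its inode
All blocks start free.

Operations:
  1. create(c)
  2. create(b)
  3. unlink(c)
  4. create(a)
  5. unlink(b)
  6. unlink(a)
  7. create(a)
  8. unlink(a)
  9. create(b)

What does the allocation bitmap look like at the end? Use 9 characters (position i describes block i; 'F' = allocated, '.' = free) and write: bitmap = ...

  1. create(c)  ⇒  F........  {c→[0]}
  2. create(b)  ⇒  FF.......  {b→[1]; c→[0]}
  3. unlink(c)  ⇒  .F.......  {b→[1]}
  4. create(a)  ⇒  FF.......  {a→[0]; b→[1]}
  5. unlink(b)  ⇒  F........  {a→[0]}
  6. unlink(a)  ⇒  .........  {}
  7. create(a)  ⇒  F........  {a→[0]}
  8. unlink(a)  ⇒  .........  {}
  9. create(b)  ⇒  F........  {b→[0]}

bitmap = F........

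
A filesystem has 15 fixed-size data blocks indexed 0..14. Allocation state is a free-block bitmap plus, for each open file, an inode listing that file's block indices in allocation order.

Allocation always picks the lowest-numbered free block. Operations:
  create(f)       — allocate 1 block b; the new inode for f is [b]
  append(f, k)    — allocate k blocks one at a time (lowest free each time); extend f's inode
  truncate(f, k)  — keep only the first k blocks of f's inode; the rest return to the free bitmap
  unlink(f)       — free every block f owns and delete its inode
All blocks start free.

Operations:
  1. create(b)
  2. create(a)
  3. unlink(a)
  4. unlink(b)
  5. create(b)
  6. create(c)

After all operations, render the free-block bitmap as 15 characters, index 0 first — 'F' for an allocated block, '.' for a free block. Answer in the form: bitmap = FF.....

create(b): bitmap=F.............. | b=[0]
create(a): bitmap=FF............. | a=[1] b=[0]
unlink(a): bitmap=F.............. | b=[0]
unlink(b): bitmap=............... | 
create(b): bitmap=F.............. | b=[0]
create(c): bitmap=FF............. | b=[0] c=[1]

bitmap = FF.............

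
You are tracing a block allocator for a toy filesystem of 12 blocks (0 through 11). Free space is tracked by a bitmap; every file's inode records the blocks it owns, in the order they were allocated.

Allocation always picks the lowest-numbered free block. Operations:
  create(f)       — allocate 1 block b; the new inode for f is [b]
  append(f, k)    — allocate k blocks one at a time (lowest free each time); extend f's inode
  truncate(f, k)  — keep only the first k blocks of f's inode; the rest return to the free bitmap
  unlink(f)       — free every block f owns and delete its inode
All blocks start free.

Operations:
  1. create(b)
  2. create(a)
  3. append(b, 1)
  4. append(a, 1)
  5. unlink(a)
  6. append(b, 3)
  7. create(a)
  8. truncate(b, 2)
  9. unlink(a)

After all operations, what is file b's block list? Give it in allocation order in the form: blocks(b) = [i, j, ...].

blocks(b) = [0, 2]

[1] create(b) — b=0 (map F...........)
[2] create(a) — a=1 b=0 (map FF..........)
[3] append(b, 1) — a=1 b=0,2 (map FFF.........)
[4] append(a, 1) — a=1,3 b=0,2 (map FFFF........)
[5] unlink(a) — b=0,2 (map F.F.........)
[6] append(b, 3) — b=0,2,1,3,4 (map FFFFF.......)
[7] create(a) — a=5 b=0,2,1,3,4 (map FFFFFF......)
[8] truncate(b, 2) — a=5 b=0,2 (map F.F..F......)
[9] unlink(a) — b=0,2 (map F.F.........)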